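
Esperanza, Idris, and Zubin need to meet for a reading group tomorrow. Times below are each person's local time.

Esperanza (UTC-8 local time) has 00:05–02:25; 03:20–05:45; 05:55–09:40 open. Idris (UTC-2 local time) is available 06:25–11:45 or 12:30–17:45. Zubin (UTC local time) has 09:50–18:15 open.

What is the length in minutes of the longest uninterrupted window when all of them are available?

Esperanza in UTC: 08:05-10:25, 11:20-13:45, 13:55-17:40 (add 8h to convert from UTC-8).
Idris in UTC: 08:25-13:45, 14:30-19:45 (add 2h to convert from UTC-2).
Zubin in UTC: 09:50-18:15.
Esperanza ∩ Idris: 08:25-10:25, 11:20-13:45, 14:30-17:40.
Esperanza ∩ Idris ∩ Zubin: 09:50-10:25, 11:20-13:45, 14:30-17:40.
The longest is 14:30-17:40 at 190 minutes.

190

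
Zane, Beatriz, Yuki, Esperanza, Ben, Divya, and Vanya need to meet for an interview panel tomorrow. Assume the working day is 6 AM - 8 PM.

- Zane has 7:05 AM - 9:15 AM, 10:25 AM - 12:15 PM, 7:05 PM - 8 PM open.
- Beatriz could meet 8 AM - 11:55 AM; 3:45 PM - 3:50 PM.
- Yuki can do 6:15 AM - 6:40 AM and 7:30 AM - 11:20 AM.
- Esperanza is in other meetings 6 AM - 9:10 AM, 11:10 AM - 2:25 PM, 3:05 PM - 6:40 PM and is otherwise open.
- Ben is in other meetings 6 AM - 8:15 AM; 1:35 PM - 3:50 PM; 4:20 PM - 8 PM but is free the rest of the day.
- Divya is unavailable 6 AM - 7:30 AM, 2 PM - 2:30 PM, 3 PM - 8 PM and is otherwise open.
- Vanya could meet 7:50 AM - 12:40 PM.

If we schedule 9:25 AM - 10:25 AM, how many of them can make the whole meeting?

6

Zane free: 07:05-09:15, 10:25-12:15, 19:05-20:00.
Beatriz free: 08:00-11:55, 15:45-15:50.
Yuki free: 06:15-06:40, 07:30-11:20.
Esperanza free: 09:10-11:10, 14:25-15:05, 18:40-20:00 (invert busy blocks within the working day).
Ben free: 08:15-13:35, 15:50-16:20 (invert busy blocks within the working day).
Divya free: 07:30-14:00, 14:30-15:00 (invert busy blocks within the working day).
Vanya free: 07:50-12:40.
Beatriz, Yuki, Esperanza, Ben, Divya, and Vanya can make the full 09:25-10:25 slot — that's 6.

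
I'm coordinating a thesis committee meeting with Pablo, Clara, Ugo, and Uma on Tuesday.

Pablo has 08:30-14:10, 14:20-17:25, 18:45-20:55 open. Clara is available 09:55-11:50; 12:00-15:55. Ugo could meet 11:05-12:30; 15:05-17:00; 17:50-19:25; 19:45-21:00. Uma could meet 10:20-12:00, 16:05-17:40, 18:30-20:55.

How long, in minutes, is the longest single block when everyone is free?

45

Pablo ∩ Clara: 09:55-11:50, 12:00-14:10, 14:20-15:55.
Pablo ∩ Clara ∩ Ugo: 11:05-11:50, 12:00-12:30, 15:05-15:55.
Pablo ∩ Clara ∩ Ugo ∩ Uma: 11:05-11:50.
Those are the intersection windows.
The longest is 11:05-11:50 at 45 minutes.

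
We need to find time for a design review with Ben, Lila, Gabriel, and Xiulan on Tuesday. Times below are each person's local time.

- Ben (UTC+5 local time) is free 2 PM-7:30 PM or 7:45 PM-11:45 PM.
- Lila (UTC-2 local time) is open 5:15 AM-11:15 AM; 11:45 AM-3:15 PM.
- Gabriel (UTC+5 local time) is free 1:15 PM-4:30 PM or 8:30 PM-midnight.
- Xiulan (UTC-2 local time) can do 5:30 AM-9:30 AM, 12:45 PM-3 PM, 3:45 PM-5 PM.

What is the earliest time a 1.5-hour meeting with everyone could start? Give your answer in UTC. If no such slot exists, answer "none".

Ben in UTC: 09:00-14:30, 14:45-18:45 (subtract 5h to convert from UTC+5).
Lila in UTC: 07:15-13:15, 13:45-17:15 (add 2h to convert from UTC-2).
Gabriel in UTC: 08:15-11:30, 15:30-19:00 (subtract 5h to convert from UTC+5).
Xiulan in UTC: 07:30-11:30, 14:45-17:00, 17:45-19:00 (add 2h to convert from UTC-2).
Ben ∩ Lila: 09:00-13:15, 13:45-14:30, 14:45-17:15.
Ben ∩ Lila ∩ Gabriel: 09:00-11:30, 15:30-17:15.
Ben ∩ Lila ∩ Gabriel ∩ Xiulan: 09:00-11:30, 15:30-17:00.
The first common window of at least 90 minutes is 09:00-11:30, so the earliest start is 09:00.

09:00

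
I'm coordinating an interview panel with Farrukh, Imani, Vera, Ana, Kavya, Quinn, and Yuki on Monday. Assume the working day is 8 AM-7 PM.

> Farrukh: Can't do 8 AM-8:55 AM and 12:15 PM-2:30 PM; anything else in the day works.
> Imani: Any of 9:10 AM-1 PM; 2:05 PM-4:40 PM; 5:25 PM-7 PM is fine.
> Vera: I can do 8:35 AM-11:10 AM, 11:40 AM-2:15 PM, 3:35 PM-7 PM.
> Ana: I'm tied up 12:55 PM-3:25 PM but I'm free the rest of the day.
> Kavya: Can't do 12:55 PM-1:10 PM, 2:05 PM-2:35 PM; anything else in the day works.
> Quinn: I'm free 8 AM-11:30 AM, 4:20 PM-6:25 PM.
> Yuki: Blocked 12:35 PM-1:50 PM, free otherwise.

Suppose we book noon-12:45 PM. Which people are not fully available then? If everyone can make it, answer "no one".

Farrukh, Quinn, Yuki

Farrukh free: 08:55-12:15, 14:30-19:00 (invert busy blocks within the working day).
Imani free: 09:10-13:00, 14:05-16:40, 17:25-19:00.
Vera free: 08:35-11:10, 11:40-14:15, 15:35-19:00.
Ana free: 08:00-12:55, 15:25-19:00 (invert busy blocks within the working day).
Kavya free: 08:00-12:55, 13:10-14:05, 14:35-19:00 (invert busy blocks within the working day).
Quinn free: 08:00-11:30, 16:20-18:25.
Yuki free: 08:00-12:35, 13:50-19:00 (invert busy blocks within the working day).
Farrukh: not fully free for 12:00-12:45. Imani: free for 12:00-12:45. Vera: free for 12:00-12:45. Ana: free for 12:00-12:45. Kavya: free for 12:00-12:45. Quinn: not fully free for 12:00-12:45. Yuki: not fully free for 12:00-12:45.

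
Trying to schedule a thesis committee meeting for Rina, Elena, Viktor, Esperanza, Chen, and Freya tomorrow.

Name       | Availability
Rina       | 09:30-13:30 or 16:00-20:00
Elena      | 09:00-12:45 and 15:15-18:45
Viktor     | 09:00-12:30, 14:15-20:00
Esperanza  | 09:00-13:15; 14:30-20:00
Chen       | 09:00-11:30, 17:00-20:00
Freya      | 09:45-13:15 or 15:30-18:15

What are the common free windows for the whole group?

Rina ∩ Elena: 09:30-12:45, 16:00-18:45.
Rina ∩ Elena ∩ Viktor: 09:30-12:30, 16:00-18:45.
Rina ∩ Elena ∩ Viktor ∩ Esperanza: 09:30-12:30, 16:00-18:45.
Rina ∩ Elena ∩ Viktor ∩ Esperanza ∩ Chen: 09:30-11:30, 17:00-18:45.
Rina ∩ Elena ∩ Viktor ∩ Esperanza ∩ Chen ∩ Freya: 09:45-11:30, 17:00-18:15.

09:45-11:30, 17:00-18:15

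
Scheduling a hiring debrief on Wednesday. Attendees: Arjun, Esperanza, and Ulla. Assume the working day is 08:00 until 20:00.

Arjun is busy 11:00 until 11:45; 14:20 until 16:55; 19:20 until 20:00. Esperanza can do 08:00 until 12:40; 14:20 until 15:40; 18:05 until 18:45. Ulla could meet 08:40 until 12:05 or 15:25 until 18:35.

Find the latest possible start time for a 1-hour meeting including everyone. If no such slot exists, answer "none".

Arjun free: 08:00-11:00, 11:45-14:20, 16:55-19:20 (invert busy blocks within the working day).
Esperanza free: 08:00-12:40, 14:20-15:40, 18:05-18:45.
Ulla free: 08:40-12:05, 15:25-18:35.
Arjun ∩ Esperanza: 08:00-11:00, 11:45-12:40, 18:05-18:45.
Arjun ∩ Esperanza ∩ Ulla: 08:40-11:00, 11:45-12:05, 18:05-18:35.
The last common window of at least 60 minutes is 08:40-11:00; a 60-minute meeting can start as late as 10:00 and still end by 11:00.

10:00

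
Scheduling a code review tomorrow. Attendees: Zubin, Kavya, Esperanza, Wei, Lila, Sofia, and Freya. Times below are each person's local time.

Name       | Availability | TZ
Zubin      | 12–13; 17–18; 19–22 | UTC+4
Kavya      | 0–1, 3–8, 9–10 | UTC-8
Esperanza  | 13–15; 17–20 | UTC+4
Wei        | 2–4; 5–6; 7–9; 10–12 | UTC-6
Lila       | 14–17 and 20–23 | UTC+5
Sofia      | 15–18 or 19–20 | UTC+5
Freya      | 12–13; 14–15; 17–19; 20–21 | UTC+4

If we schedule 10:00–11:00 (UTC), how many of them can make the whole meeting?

Zubin in UTC: 08:00-09:00, 13:00-14:00, 15:00-18:00 (subtract 4h to convert from UTC+4).
Kavya in UTC: 08:00-09:00, 11:00-16:00, 17:00-18:00 (add 8h to convert from UTC-8).
Esperanza in UTC: 09:00-11:00, 13:00-16:00 (subtract 4h to convert from UTC+4).
Wei in UTC: 08:00-10:00, 11:00-12:00, 13:00-15:00, 16:00-18:00 (add 6h to convert from UTC-6).
Lila in UTC: 09:00-12:00, 15:00-18:00 (subtract 5h to convert from UTC+5).
Sofia in UTC: 10:00-13:00, 14:00-15:00 (subtract 5h to convert from UTC+5).
Freya in UTC: 08:00-09:00, 10:00-11:00, 13:00-15:00, 16:00-17:00 (subtract 4h to convert from UTC+4).
Esperanza, Lila, Sofia, and Freya can make the full 10:00-11:00 slot — that's 4.

4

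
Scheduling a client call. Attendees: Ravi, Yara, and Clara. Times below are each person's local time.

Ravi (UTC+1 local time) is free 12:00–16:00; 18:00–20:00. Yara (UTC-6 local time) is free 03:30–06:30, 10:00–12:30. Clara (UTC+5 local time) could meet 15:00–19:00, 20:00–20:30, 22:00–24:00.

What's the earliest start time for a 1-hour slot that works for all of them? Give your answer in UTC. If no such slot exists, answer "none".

11:00

Ravi in UTC: 11:00-15:00, 17:00-19:00 (subtract 1h to convert from UTC+1).
Yara in UTC: 09:30-12:30, 16:00-18:30 (add 6h to convert from UTC-6).
Clara in UTC: 10:00-14:00, 15:00-15:30, 17:00-19:00 (subtract 5h to convert from UTC+5).
Ravi ∩ Yara: 11:00-12:30, 17:00-18:30.
Ravi ∩ Yara ∩ Clara: 11:00-12:30, 17:00-18:30.
So the common availability across everyone is 11:00-12:30, 17:00-18:30.
The first common window of at least 60 minutes is 11:00-12:30, so the earliest start is 11:00.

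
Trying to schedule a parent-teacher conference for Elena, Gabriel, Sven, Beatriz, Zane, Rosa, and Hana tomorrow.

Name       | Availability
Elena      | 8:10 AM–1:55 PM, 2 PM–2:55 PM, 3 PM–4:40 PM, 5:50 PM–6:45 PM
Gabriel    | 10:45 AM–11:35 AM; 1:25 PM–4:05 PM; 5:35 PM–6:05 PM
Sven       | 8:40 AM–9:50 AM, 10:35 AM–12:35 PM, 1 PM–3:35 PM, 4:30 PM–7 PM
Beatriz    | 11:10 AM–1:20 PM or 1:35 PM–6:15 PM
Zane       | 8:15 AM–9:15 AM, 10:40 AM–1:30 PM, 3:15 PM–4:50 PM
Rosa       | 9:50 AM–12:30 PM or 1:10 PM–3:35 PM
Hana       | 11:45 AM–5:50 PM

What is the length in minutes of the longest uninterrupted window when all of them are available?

20

Elena ∩ Gabriel: 10:45-11:35, 13:25-13:55, 14:00-14:55, 15:00-16:05, 17:50-18:05.
Elena ∩ Gabriel ∩ Sven: 10:45-11:35, 13:25-13:55, 14:00-14:55, 15:00-15:35, 17:50-18:05.
Elena ∩ Gabriel ∩ Sven ∩ Beatriz: 11:10-11:35, 13:35-13:55, 14:00-14:55, 15:00-15:35, 17:50-18:05.
Elena ∩ Gabriel ∩ Sven ∩ Beatriz ∩ Zane: 11:10-11:35, 15:15-15:35.
Elena ∩ Gabriel ∩ Sven ∩ Beatriz ∩ Zane ∩ Rosa: 11:10-11:35, 15:15-15:35.
Elena ∩ Gabriel ∩ Sven ∩ Beatriz ∩ Zane ∩ Rosa ∩ Hana: 15:15-15:35.
So the common availability across everyone is 15:15-15:35.
The longest is 15:15-15:35 at 20 minutes.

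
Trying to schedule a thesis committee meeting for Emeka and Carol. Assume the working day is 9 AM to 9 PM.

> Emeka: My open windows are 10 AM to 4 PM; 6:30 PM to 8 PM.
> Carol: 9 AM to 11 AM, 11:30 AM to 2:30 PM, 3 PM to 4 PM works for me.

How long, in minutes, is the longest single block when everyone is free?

Emeka ∩ Carol: 10:00-11:00, 11:30-14:30, 15:00-16:00.
So the common availability across everyone is 10:00-11:00, 11:30-14:30, 15:00-16:00.
The longest is 11:30-14:30 at 180 minutes.

180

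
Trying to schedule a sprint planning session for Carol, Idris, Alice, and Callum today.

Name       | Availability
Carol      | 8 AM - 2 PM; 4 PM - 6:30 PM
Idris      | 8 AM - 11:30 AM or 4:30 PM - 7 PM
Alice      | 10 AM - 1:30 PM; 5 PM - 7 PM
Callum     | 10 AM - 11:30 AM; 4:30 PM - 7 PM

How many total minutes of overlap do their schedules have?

180

Carol ∩ Idris: 08:00-11:30, 16:30-18:30.
Carol ∩ Idris ∩ Alice: 10:00-11:30, 17:00-18:30.
Carol ∩ Idris ∩ Alice ∩ Callum: 10:00-11:30, 17:00-18:30.
Summing the common windows: 90 + 90 = 180 minutes.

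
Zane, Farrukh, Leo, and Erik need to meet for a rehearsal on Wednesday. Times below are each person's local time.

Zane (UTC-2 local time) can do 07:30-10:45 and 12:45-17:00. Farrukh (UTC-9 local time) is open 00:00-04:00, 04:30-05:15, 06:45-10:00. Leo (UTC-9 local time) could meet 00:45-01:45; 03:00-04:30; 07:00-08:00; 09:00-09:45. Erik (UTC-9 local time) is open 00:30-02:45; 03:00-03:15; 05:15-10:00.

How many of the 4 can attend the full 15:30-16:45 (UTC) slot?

Zane in UTC: 09:30-12:45, 14:45-19:00 (add 2h to convert from UTC-2).
Farrukh in UTC: 09:00-13:00, 13:30-14:15, 15:45-19:00 (add 9h to convert from UTC-9).
Leo in UTC: 09:45-10:45, 12:00-13:30, 16:00-17:00, 18:00-18:45 (add 9h to convert from UTC-9).
Erik in UTC: 09:30-11:45, 12:00-12:15, 14:15-19:00 (add 9h to convert from UTC-9).
Zane and Erik can make the full 15:30-16:45 slot — that's 2.

2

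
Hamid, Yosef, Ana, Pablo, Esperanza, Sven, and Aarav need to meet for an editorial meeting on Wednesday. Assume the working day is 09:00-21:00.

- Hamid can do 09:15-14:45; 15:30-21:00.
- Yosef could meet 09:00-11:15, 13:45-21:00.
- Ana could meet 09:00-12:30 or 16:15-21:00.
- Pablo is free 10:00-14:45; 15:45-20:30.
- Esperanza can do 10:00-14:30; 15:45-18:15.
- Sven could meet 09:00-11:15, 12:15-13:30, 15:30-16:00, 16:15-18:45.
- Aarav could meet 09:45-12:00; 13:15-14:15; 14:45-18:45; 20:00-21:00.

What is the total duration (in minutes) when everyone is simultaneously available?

Hamid ∩ Yosef: 09:15-11:15, 13:45-14:45, 15:30-21:00.
Hamid ∩ Yosef ∩ Ana: 09:15-11:15, 16:15-21:00.
Hamid ∩ Yosef ∩ Ana ∩ Pablo: 10:00-11:15, 16:15-20:30.
Hamid ∩ Yosef ∩ Ana ∩ Pablo ∩ Esperanza: 10:00-11:15, 16:15-18:15.
Hamid ∩ Yosef ∩ Ana ∩ Pablo ∩ Esperanza ∩ Sven: 10:00-11:15, 16:15-18:15.
Hamid ∩ Yosef ∩ Ana ∩ Pablo ∩ Esperanza ∩ Sven ∩ Aarav: 10:00-11:15, 16:15-18:15.
Summing the common windows: 75 + 120 = 195 minutes.

195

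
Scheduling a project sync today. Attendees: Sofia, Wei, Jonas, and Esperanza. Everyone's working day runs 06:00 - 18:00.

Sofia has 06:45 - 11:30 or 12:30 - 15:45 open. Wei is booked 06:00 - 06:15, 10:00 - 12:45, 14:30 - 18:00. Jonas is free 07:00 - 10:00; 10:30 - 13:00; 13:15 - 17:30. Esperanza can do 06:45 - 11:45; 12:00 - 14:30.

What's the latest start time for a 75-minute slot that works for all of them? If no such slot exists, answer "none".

13:15

Sofia free: 06:45-11:30, 12:30-15:45.
Wei free: 06:15-10:00, 12:45-14:30 (invert busy blocks within the working day).
Jonas free: 07:00-10:00, 10:30-13:00, 13:15-17:30.
Esperanza free: 06:45-11:45, 12:00-14:30.
Sofia ∩ Wei: 06:45-10:00, 12:45-14:30.
Sofia ∩ Wei ∩ Jonas: 07:00-10:00, 12:45-13:00, 13:15-14:30.
Sofia ∩ Wei ∩ Jonas ∩ Esperanza: 07:00-10:00, 12:45-13:00, 13:15-14:30.
Those are the intersection windows.
The last common window of at least 75 minutes is 13:15-14:30; a 75-minute meeting can start as late as 13:15 and still end by 14:30.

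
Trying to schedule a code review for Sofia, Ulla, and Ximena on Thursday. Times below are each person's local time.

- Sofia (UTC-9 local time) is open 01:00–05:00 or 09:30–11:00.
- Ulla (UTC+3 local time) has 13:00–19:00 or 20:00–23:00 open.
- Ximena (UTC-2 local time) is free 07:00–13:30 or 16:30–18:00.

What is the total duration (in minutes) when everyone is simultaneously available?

Sofia in UTC: 10:00-14:00, 18:30-20:00 (add 9h to convert from UTC-9).
Ulla in UTC: 10:00-16:00, 17:00-20:00 (subtract 3h to convert from UTC+3).
Ximena in UTC: 09:00-15:30, 18:30-20:00 (add 2h to convert from UTC-2).
Sofia ∩ Ulla: 10:00-14:00, 18:30-20:00.
Sofia ∩ Ulla ∩ Ximena: 10:00-14:00, 18:30-20:00.
Those are the intersection windows.
Summing the common windows: 240 + 90 = 330 minutes.

330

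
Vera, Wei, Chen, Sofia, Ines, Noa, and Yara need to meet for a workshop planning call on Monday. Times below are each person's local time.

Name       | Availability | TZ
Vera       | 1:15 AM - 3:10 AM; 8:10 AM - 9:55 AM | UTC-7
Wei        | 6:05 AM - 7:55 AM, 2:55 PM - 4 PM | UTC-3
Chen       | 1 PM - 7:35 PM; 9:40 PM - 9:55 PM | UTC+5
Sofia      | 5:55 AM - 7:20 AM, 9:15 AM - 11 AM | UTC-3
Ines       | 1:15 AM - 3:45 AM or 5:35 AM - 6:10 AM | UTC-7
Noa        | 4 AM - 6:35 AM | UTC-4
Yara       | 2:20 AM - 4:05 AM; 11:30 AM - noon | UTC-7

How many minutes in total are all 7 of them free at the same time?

Vera in UTC: 08:15-10:10, 15:10-16:55 (add 7h to convert from UTC-7).
Wei in UTC: 09:05-10:55, 17:55-19:00 (add 3h to convert from UTC-3).
Chen in UTC: 08:00-14:35, 16:40-16:55 (subtract 5h to convert from UTC+5).
Sofia in UTC: 08:55-10:20, 12:15-14:00 (add 3h to convert from UTC-3).
Ines in UTC: 08:15-10:45, 12:35-13:10 (add 7h to convert from UTC-7).
Noa in UTC: 08:00-10:35 (add 4h to convert from UTC-4).
Yara in UTC: 09:20-11:05, 18:30-19:00 (add 7h to convert from UTC-7).
Vera ∩ Wei: 09:05-10:10.
Vera ∩ Wei ∩ Chen: 09:05-10:10.
Vera ∩ Wei ∩ Chen ∩ Sofia: 09:05-10:10.
Vera ∩ Wei ∩ Chen ∩ Sofia ∩ Ines: 09:05-10:10.
Vera ∩ Wei ∩ Chen ∩ Sofia ∩ Ines ∩ Noa: 09:05-10:10.
Vera ∩ Wei ∩ Chen ∩ Sofia ∩ Ines ∩ Noa ∩ Yara: 09:20-10:10.
That's a single block of 50 minutes.

50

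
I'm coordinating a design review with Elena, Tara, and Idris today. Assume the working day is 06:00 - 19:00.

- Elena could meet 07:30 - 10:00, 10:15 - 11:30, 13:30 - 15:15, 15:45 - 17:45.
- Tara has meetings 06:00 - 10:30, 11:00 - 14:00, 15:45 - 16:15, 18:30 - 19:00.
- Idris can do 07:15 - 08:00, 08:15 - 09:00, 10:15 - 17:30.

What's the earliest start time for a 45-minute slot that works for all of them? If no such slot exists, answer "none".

14:00

Elena free: 07:30-10:00, 10:15-11:30, 13:30-15:15, 15:45-17:45.
Tara free: 10:30-11:00, 14:00-15:45, 16:15-18:30 (invert busy blocks within the working day).
Idris free: 07:15-08:00, 08:15-09:00, 10:15-17:30.
Elena ∩ Tara: 10:30-11:00, 14:00-15:15, 16:15-17:45.
Elena ∩ Tara ∩ Idris: 10:30-11:00, 14:00-15:15, 16:15-17:30.
Those are the intersection windows.
The first common window of at least 45 minutes is 14:00-15:15, so the earliest start is 14:00.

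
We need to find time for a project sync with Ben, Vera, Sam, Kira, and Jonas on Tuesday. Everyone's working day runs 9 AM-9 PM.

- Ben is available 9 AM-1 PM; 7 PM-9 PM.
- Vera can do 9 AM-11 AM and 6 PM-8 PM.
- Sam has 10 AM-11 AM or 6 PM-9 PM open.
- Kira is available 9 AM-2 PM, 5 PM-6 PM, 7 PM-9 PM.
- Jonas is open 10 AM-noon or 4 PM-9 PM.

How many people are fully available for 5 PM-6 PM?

2

Kira and Jonas can make the full 17:00-18:00 slot — that's 2.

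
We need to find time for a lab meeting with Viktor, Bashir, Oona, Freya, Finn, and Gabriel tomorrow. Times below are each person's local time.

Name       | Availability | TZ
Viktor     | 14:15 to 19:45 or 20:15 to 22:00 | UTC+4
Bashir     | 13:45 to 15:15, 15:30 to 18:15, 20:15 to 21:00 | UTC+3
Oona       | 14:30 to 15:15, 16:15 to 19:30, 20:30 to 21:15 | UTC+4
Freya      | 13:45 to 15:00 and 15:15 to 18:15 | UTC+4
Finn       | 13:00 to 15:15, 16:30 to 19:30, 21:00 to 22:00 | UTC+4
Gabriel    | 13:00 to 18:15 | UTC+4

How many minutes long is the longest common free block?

Viktor in UTC: 10:15-15:45, 16:15-18:00 (subtract 4h to convert from UTC+4).
Bashir in UTC: 10:45-12:15, 12:30-15:15, 17:15-18:00 (subtract 3h to convert from UTC+3).
Oona in UTC: 10:30-11:15, 12:15-15:30, 16:30-17:15 (subtract 4h to convert from UTC+4).
Freya in UTC: 09:45-11:00, 11:15-14:15 (subtract 4h to convert from UTC+4).
Finn in UTC: 09:00-11:15, 12:30-15:30, 17:00-18:00 (subtract 4h to convert from UTC+4).
Gabriel in UTC: 09:00-14:15 (subtract 4h to convert from UTC+4).
Viktor ∩ Bashir: 10:45-12:15, 12:30-15:15, 17:15-18:00.
Viktor ∩ Bashir ∩ Oona: 10:45-11:15, 12:30-15:15.
Viktor ∩ Bashir ∩ Oona ∩ Freya: 10:45-11:00, 12:30-14:15.
Viktor ∩ Bashir ∩ Oona ∩ Freya ∩ Finn: 10:45-11:00, 12:30-14:15.
Viktor ∩ Bashir ∩ Oona ∩ Freya ∩ Finn ∩ Gabriel: 10:45-11:00, 12:30-14:15.
The longest is 12:30-14:15 at 105 minutes.

105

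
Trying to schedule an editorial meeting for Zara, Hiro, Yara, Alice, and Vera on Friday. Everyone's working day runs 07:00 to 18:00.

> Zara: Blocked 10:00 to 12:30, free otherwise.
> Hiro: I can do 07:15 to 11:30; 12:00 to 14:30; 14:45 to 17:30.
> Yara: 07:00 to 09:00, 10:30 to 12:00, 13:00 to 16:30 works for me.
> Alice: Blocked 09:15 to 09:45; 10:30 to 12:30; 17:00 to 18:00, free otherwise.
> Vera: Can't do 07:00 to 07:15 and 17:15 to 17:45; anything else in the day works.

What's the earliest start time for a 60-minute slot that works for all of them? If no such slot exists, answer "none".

Zara free: 07:00-10:00, 12:30-18:00 (invert busy blocks within the working day).
Hiro free: 07:15-11:30, 12:00-14:30, 14:45-17:30.
Yara free: 07:00-09:00, 10:30-12:00, 13:00-16:30.
Alice free: 07:00-09:15, 09:45-10:30, 12:30-17:00 (invert busy blocks within the working day).
Vera free: 07:15-17:15, 17:45-18:00 (invert busy blocks within the working day).
Zara ∩ Hiro: 07:15-10:00, 12:30-14:30, 14:45-17:30.
Zara ∩ Hiro ∩ Yara: 07:15-09:00, 13:00-14:30, 14:45-16:30.
Zara ∩ Hiro ∩ Yara ∩ Alice: 07:15-09:00, 13:00-14:30, 14:45-16:30.
Zara ∩ Hiro ∩ Yara ∩ Alice ∩ Vera: 07:15-09:00, 13:00-14:30, 14:45-16:30.
The first common window of at least 60 minutes is 07:15-09:00, so the earliest start is 07:15.

07:15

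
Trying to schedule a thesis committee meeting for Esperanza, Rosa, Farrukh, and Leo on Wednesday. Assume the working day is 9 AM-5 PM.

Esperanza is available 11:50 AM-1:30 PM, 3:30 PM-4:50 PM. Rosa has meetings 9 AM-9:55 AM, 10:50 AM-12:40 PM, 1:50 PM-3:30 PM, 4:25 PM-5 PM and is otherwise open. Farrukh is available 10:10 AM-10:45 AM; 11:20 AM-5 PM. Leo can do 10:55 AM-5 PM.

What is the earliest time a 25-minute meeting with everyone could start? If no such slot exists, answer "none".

12:40

Esperanza free: 11:50-13:30, 15:30-16:50.
Rosa free: 09:55-10:50, 12:40-13:50, 15:30-16:25 (invert busy blocks within the working day).
Farrukh free: 10:10-10:45, 11:20-17:00.
Leo free: 10:55-17:00.
Esperanza ∩ Rosa: 12:40-13:30, 15:30-16:25.
Esperanza ∩ Rosa ∩ Farrukh: 12:40-13:30, 15:30-16:25.
Esperanza ∩ Rosa ∩ Farrukh ∩ Leo: 12:40-13:30, 15:30-16:25.
The first common window of at least 25 minutes is 12:40-13:30, so the earliest start is 12:40.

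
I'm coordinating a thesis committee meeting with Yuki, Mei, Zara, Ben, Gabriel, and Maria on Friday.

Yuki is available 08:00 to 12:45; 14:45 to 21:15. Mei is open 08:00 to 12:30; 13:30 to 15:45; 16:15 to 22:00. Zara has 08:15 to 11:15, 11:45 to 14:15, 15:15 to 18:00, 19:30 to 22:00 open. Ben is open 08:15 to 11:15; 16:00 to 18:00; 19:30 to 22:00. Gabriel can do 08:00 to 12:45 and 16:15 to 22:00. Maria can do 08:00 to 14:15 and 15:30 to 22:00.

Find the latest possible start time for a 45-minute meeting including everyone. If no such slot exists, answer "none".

20:30

Yuki ∩ Mei: 08:00-12:30, 14:45-15:45, 16:15-21:15.
Yuki ∩ Mei ∩ Zara: 08:15-11:15, 11:45-12:30, 15:15-15:45, 16:15-18:00, 19:30-21:15.
Yuki ∩ Mei ∩ Zara ∩ Ben: 08:15-11:15, 16:15-18:00, 19:30-21:15.
Yuki ∩ Mei ∩ Zara ∩ Ben ∩ Gabriel: 08:15-11:15, 16:15-18:00, 19:30-21:15.
Yuki ∩ Mei ∩ Zara ∩ Ben ∩ Gabriel ∩ Maria: 08:15-11:15, 16:15-18:00, 19:30-21:15.
The last common window of at least 45 minutes is 19:30-21:15; a 45-minute meeting can start as late as 20:30 and still end by 21:15.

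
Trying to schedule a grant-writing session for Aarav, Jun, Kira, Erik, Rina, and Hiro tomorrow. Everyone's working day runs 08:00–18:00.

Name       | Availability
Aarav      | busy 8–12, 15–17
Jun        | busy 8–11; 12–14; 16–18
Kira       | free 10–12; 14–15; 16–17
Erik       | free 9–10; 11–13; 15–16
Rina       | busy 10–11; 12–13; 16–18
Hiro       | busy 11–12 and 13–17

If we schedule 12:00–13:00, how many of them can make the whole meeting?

3

Aarav free: 12:00-15:00, 17:00-18:00 (invert busy blocks within the working day).
Jun free: 11:00-12:00, 14:00-16:00 (invert busy blocks within the working day).
Kira free: 10:00-12:00, 14:00-15:00, 16:00-17:00.
Erik free: 09:00-10:00, 11:00-13:00, 15:00-16:00.
Rina free: 08:00-10:00, 11:00-12:00, 13:00-16:00 (invert busy blocks within the working day).
Hiro free: 08:00-11:00, 12:00-13:00, 17:00-18:00 (invert busy blocks within the working day).
Aarav, Erik, and Hiro can make the full 12:00-13:00 slot — that's 3.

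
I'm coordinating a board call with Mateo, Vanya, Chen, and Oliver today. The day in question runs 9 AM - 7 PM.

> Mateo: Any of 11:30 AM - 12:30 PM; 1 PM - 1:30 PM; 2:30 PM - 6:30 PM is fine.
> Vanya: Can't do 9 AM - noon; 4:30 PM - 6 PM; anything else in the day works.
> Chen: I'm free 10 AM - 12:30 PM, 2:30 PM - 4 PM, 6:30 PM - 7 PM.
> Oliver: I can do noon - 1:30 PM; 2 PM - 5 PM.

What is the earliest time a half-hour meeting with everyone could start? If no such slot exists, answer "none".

Mateo free: 11:30-12:30, 13:00-13:30, 14:30-18:30.
Vanya free: 12:00-16:30, 18:00-19:00 (invert busy blocks within the working day).
Chen free: 10:00-12:30, 14:30-16:00, 18:30-19:00.
Oliver free: 12:00-13:30, 14:00-17:00.
Mateo ∩ Vanya: 12:00-12:30, 13:00-13:30, 14:30-16:30, 18:00-18:30.
Mateo ∩ Vanya ∩ Chen: 12:00-12:30, 14:30-16:00.
Mateo ∩ Vanya ∩ Chen ∩ Oliver: 12:00-12:30, 14:30-16:00.
The first common window of at least 30 minutes is 12:00-12:30, so the earliest start is 12:00.

12:00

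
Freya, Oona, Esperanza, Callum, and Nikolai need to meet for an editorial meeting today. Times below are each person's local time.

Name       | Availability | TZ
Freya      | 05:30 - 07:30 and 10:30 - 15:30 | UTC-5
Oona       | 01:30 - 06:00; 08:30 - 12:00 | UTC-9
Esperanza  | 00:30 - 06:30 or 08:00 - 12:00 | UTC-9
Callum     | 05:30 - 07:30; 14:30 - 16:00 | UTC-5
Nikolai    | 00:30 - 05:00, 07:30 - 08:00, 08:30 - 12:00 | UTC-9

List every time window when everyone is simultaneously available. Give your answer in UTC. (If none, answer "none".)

10:30-12:30, 19:30-20:30

Freya in UTC: 10:30-12:30, 15:30-20:30 (add 5h to convert from UTC-5).
Oona in UTC: 10:30-15:00, 17:30-21:00 (add 9h to convert from UTC-9).
Esperanza in UTC: 09:30-15:30, 17:00-21:00 (add 9h to convert from UTC-9).
Callum in UTC: 10:30-12:30, 19:30-21:00 (add 5h to convert from UTC-5).
Nikolai in UTC: 09:30-14:00, 16:30-17:00, 17:30-21:00 (add 9h to convert from UTC-9).
Freya ∩ Oona: 10:30-12:30, 17:30-20:30.
Freya ∩ Oona ∩ Esperanza: 10:30-12:30, 17:30-20:30.
Freya ∩ Oona ∩ Esperanza ∩ Callum: 10:30-12:30, 19:30-20:30.
Freya ∩ Oona ∩ Esperanza ∩ Callum ∩ Nikolai: 10:30-12:30, 19:30-20:30.
Those are the intersection windows.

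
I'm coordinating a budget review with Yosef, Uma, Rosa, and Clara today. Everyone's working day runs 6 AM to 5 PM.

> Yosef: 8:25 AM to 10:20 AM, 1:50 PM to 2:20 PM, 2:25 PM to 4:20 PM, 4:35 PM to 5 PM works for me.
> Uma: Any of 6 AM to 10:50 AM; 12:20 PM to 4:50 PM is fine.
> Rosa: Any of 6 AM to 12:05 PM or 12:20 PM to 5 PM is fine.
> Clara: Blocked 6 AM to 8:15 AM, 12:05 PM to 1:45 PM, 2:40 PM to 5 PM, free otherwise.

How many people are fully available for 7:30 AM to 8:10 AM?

2

Yosef free: 08:25-10:20, 13:50-14:20, 14:25-16:20, 16:35-17:00.
Uma free: 06:00-10:50, 12:20-16:50.
Rosa free: 06:00-12:05, 12:20-17:00.
Clara free: 08:15-12:05, 13:45-14:40 (invert busy blocks within the working day).
Uma and Rosa can make the full 07:30-08:10 slot — that's 2.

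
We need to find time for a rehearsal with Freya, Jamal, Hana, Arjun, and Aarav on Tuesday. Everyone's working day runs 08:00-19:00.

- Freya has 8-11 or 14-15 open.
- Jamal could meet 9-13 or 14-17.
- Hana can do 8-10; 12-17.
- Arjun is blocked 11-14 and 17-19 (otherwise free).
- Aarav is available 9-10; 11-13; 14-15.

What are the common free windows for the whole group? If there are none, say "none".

09:00-10:00, 14:00-15:00

Freya free: 08:00-11:00, 14:00-15:00.
Jamal free: 09:00-13:00, 14:00-17:00.
Hana free: 08:00-10:00, 12:00-17:00.
Arjun free: 08:00-11:00, 14:00-17:00 (invert busy blocks within the working day).
Aarav free: 09:00-10:00, 11:00-13:00, 14:00-15:00.
Freya ∩ Jamal: 09:00-11:00, 14:00-15:00.
Freya ∩ Jamal ∩ Hana: 09:00-10:00, 14:00-15:00.
Freya ∩ Jamal ∩ Hana ∩ Arjun: 09:00-10:00, 14:00-15:00.
Freya ∩ Jamal ∩ Hana ∩ Arjun ∩ Aarav: 09:00-10:00, 14:00-15:00.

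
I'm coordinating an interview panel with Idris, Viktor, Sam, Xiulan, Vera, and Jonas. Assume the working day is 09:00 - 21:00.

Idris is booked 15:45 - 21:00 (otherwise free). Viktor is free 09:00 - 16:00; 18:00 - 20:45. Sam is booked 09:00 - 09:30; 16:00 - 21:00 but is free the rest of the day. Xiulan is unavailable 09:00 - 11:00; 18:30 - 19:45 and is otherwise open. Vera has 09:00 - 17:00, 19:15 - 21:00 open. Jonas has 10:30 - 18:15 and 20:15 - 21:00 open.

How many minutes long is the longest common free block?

285

Idris free: 09:00-15:45 (invert busy blocks within the working day).
Viktor free: 09:00-16:00, 18:00-20:45.
Sam free: 09:30-16:00 (invert busy blocks within the working day).
Xiulan free: 11:00-18:30, 19:45-21:00 (invert busy blocks within the working day).
Vera free: 09:00-17:00, 19:15-21:00.
Jonas free: 10:30-18:15, 20:15-21:00.
Idris ∩ Viktor: 09:00-15:45.
Idris ∩ Viktor ∩ Sam: 09:30-15:45.
Idris ∩ Viktor ∩ Sam ∩ Xiulan: 11:00-15:45.
Idris ∩ Viktor ∩ Sam ∩ Xiulan ∩ Vera: 11:00-15:45.
Idris ∩ Viktor ∩ Sam ∩ Xiulan ∩ Vera ∩ Jonas: 11:00-15:45.
The longest is 11:00-15:45 at 285 minutes.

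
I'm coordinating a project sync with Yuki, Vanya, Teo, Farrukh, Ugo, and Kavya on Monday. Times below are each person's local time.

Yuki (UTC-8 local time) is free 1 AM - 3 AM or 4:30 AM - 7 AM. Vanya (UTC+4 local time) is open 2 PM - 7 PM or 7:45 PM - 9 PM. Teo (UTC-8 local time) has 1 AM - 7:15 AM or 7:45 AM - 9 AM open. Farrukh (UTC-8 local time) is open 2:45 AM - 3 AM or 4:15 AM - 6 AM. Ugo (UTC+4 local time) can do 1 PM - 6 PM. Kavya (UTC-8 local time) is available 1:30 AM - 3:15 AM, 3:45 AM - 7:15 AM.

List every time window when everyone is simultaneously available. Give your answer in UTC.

10:45-11:00, 12:30-14:00

Yuki in UTC: 09:00-11:00, 12:30-15:00 (add 8h to convert from UTC-8).
Vanya in UTC: 10:00-15:00, 15:45-17:00 (subtract 4h to convert from UTC+4).
Teo in UTC: 09:00-15:15, 15:45-17:00 (add 8h to convert from UTC-8).
Farrukh in UTC: 10:45-11:00, 12:15-14:00 (add 8h to convert from UTC-8).
Ugo in UTC: 09:00-14:00 (subtract 4h to convert from UTC+4).
Kavya in UTC: 09:30-11:15, 11:45-15:15 (add 8h to convert from UTC-8).
Yuki ∩ Vanya: 10:00-11:00, 12:30-15:00.
Yuki ∩ Vanya ∩ Teo: 10:00-11:00, 12:30-15:00.
Yuki ∩ Vanya ∩ Teo ∩ Farrukh: 10:45-11:00, 12:30-14:00.
Yuki ∩ Vanya ∩ Teo ∩ Farrukh ∩ Ugo: 10:45-11:00, 12:30-14:00.
Yuki ∩ Vanya ∩ Teo ∩ Farrukh ∩ Ugo ∩ Kavya: 10:45-11:00, 12:30-14:00.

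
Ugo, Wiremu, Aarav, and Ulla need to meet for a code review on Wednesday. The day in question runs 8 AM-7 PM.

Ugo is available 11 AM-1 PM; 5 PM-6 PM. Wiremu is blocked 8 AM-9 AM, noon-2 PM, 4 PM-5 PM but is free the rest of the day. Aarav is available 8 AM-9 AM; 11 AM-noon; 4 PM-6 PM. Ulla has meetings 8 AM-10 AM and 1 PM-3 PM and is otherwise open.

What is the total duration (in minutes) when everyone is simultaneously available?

120

Ugo free: 11:00-13:00, 17:00-18:00.
Wiremu free: 09:00-12:00, 14:00-16:00, 17:00-19:00 (invert busy blocks within the working day).
Aarav free: 08:00-09:00, 11:00-12:00, 16:00-18:00.
Ulla free: 10:00-13:00, 15:00-19:00 (invert busy blocks within the working day).
Ugo ∩ Wiremu: 11:00-12:00, 17:00-18:00.
Ugo ∩ Wiremu ∩ Aarav: 11:00-12:00, 17:00-18:00.
Ugo ∩ Wiremu ∩ Aarav ∩ Ulla: 11:00-12:00, 17:00-18:00.
Summing the common windows: 60 + 60 = 120 minutes.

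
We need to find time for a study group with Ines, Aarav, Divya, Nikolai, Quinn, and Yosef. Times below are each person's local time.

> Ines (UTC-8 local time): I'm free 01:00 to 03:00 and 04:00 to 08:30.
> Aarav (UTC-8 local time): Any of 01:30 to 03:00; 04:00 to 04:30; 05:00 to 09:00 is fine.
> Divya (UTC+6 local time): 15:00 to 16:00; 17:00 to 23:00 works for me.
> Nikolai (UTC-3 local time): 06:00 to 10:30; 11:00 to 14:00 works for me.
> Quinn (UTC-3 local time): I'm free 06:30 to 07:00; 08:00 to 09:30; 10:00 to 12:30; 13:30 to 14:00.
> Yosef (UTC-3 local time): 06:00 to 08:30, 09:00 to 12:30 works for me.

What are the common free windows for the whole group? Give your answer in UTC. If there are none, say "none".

09:30-10:00, 12:00-12:30, 13:00-13:30, 14:00-15:30

Ines in UTC: 09:00-11:00, 12:00-16:30 (add 8h to convert from UTC-8).
Aarav in UTC: 09:30-11:00, 12:00-12:30, 13:00-17:00 (add 8h to convert from UTC-8).
Divya in UTC: 09:00-10:00, 11:00-17:00 (subtract 6h to convert from UTC+6).
Nikolai in UTC: 09:00-13:30, 14:00-17:00 (add 3h to convert from UTC-3).
Quinn in UTC: 09:30-10:00, 11:00-12:30, 13:00-15:30, 16:30-17:00 (add 3h to convert from UTC-3).
Yosef in UTC: 09:00-11:30, 12:00-15:30 (add 3h to convert from UTC-3).
Ines ∩ Aarav: 09:30-11:00, 12:00-12:30, 13:00-16:30.
Ines ∩ Aarav ∩ Divya: 09:30-10:00, 12:00-12:30, 13:00-16:30.
Ines ∩ Aarav ∩ Divya ∩ Nikolai: 09:30-10:00, 12:00-12:30, 13:00-13:30, 14:00-16:30.
Ines ∩ Aarav ∩ Divya ∩ Nikolai ∩ Quinn: 09:30-10:00, 12:00-12:30, 13:00-13:30, 14:00-15:30.
Ines ∩ Aarav ∩ Divya ∩ Nikolai ∩ Quinn ∩ Yosef: 09:30-10:00, 12:00-12:30, 13:00-13:30, 14:00-15:30.
Those are the intersection windows.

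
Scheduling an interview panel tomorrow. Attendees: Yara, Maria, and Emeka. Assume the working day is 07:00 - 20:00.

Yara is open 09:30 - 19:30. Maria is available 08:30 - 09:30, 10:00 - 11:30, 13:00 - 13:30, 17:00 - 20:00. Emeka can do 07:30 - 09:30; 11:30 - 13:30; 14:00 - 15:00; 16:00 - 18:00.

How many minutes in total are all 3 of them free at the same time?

90

Yara ∩ Maria: 10:00-11:30, 13:00-13:30, 17:00-19:30.
Yara ∩ Maria ∩ Emeka: 13:00-13:30, 17:00-18:00.
Summing the common windows: 30 + 60 = 90 minutes.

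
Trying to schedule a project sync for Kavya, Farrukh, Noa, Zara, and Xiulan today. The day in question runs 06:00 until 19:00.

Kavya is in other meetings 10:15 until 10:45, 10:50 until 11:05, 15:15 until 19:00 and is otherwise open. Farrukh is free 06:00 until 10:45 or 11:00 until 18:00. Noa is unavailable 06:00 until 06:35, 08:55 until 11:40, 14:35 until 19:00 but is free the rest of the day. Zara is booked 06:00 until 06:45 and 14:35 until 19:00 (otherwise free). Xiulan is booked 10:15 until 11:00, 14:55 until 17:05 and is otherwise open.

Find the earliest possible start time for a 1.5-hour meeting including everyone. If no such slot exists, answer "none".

Kavya free: 06:00-10:15, 10:45-10:50, 11:05-15:15 (invert busy blocks within the working day).
Farrukh free: 06:00-10:45, 11:00-18:00.
Noa free: 06:35-08:55, 11:40-14:35 (invert busy blocks within the working day).
Zara free: 06:45-14:35 (invert busy blocks within the working day).
Xiulan free: 06:00-10:15, 11:00-14:55, 17:05-19:00 (invert busy blocks within the working day).
Kavya ∩ Farrukh: 06:00-10:15, 11:05-15:15.
Kavya ∩ Farrukh ∩ Noa: 06:35-08:55, 11:40-14:35.
Kavya ∩ Farrukh ∩ Noa ∩ Zara: 06:45-08:55, 11:40-14:35.
Kavya ∩ Farrukh ∩ Noa ∩ Zara ∩ Xiulan: 06:45-08:55, 11:40-14:35.
The first common window of at least 90 minutes is 06:45-08:55, so the earliest start is 06:45.

06:45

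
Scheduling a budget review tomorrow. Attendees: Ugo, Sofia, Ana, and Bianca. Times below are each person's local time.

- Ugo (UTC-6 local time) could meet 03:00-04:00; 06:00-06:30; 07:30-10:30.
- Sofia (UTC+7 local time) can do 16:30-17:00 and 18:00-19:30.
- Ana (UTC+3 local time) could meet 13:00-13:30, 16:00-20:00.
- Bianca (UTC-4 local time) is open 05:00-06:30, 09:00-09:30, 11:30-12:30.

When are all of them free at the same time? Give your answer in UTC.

Ugo in UTC: 09:00-10:00, 12:00-12:30, 13:30-16:30 (add 6h to convert from UTC-6).
Sofia in UTC: 09:30-10:00, 11:00-12:30 (subtract 7h to convert from UTC+7).
Ana in UTC: 10:00-10:30, 13:00-17:00 (subtract 3h to convert from UTC+3).
Bianca in UTC: 09:00-10:30, 13:00-13:30, 15:30-16:30 (add 4h to convert from UTC-4).
Ugo ∩ Sofia: 09:30-10:00, 12:00-12:30.
Ugo ∩ Sofia ∩ Ana: ∅.
Ugo ∩ Sofia ∩ Ana ∩ Bianca: ∅.
There is no time when everyone is free.

none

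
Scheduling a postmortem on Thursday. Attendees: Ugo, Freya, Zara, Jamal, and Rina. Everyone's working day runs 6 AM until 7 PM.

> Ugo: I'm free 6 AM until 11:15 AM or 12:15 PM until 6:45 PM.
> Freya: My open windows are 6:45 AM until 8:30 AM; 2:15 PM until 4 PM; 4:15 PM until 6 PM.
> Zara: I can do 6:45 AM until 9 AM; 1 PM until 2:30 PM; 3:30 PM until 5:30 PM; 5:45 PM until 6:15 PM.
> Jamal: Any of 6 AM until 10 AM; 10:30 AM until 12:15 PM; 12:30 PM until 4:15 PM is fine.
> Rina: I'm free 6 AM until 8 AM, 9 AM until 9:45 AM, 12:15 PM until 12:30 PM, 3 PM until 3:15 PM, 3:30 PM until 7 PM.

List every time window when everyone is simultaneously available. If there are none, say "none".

06:45-08:00, 15:30-16:00

Ugo ∩ Freya: 06:45-08:30, 14:15-16:00, 16:15-18:00.
Ugo ∩ Freya ∩ Zara: 06:45-08:30, 14:15-14:30, 15:30-16:00, 16:15-17:30, 17:45-18:00.
Ugo ∩ Freya ∩ Zara ∩ Jamal: 06:45-08:30, 14:15-14:30, 15:30-16:00.
Ugo ∩ Freya ∩ Zara ∩ Jamal ∩ Rina: 06:45-08:00, 15:30-16:00.
Those are the intersection windows.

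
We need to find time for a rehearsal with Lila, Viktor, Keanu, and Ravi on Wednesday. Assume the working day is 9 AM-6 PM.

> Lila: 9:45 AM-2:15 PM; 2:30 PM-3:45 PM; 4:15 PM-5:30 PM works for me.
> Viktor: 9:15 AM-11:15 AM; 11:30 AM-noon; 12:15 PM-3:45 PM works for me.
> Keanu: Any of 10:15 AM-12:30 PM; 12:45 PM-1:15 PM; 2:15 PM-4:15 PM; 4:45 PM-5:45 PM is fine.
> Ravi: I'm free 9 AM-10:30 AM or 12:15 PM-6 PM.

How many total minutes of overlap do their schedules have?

Lila ∩ Viktor: 09:45-11:15, 11:30-12:00, 12:15-14:15, 14:30-15:45.
Lila ∩ Viktor ∩ Keanu: 10:15-11:15, 11:30-12:00, 12:15-12:30, 12:45-13:15, 14:30-15:45.
Lila ∩ Viktor ∩ Keanu ∩ Ravi: 10:15-10:30, 12:15-12:30, 12:45-13:15, 14:30-15:45.
Summing the common windows: 15 + 15 + 30 + 75 = 135 minutes.

135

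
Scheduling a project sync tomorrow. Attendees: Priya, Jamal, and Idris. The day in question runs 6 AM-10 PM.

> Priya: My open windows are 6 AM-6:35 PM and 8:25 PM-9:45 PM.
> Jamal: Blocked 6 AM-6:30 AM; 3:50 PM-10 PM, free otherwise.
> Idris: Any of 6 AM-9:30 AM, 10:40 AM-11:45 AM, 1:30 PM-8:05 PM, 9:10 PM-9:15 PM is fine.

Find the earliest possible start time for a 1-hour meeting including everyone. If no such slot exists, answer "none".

Priya free: 06:00-18:35, 20:25-21:45.
Jamal free: 06:30-15:50 (invert busy blocks within the working day).
Idris free: 06:00-09:30, 10:40-11:45, 13:30-20:05, 21:10-21:15.
Priya ∩ Jamal: 06:30-15:50.
Priya ∩ Jamal ∩ Idris: 06:30-09:30, 10:40-11:45, 13:30-15:50.
Those are the intersection windows.
The first common window of at least 60 minutes is 06:30-09:30, so the earliest start is 06:30.

06:30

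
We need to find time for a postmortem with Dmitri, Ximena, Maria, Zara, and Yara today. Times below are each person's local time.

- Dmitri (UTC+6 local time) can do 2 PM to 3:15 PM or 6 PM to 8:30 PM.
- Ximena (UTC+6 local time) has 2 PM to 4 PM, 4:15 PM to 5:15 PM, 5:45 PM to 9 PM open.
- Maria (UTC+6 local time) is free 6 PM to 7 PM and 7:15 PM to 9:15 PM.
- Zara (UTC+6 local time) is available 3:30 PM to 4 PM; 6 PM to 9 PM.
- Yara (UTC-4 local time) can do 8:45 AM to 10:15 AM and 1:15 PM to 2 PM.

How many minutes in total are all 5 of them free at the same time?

Dmitri in UTC: 08:00-09:15, 12:00-14:30 (subtract 6h to convert from UTC+6).
Ximena in UTC: 08:00-10:00, 10:15-11:15, 11:45-15:00 (subtract 6h to convert from UTC+6).
Maria in UTC: 12:00-13:00, 13:15-15:15 (subtract 6h to convert from UTC+6).
Zara in UTC: 09:30-10:00, 12:00-15:00 (subtract 6h to convert from UTC+6).
Yara in UTC: 12:45-14:15, 17:15-18:00 (add 4h to convert from UTC-4).
Dmitri ∩ Ximena: 08:00-09:15, 12:00-14:30.
Dmitri ∩ Ximena ∩ Maria: 12:00-13:00, 13:15-14:30.
Dmitri ∩ Ximena ∩ Maria ∩ Zara: 12:00-13:00, 13:15-14:30.
Dmitri ∩ Ximena ∩ Maria ∩ Zara ∩ Yara: 12:45-13:00, 13:15-14:15.
Summing the common windows: 15 + 60 = 75 minutes.

75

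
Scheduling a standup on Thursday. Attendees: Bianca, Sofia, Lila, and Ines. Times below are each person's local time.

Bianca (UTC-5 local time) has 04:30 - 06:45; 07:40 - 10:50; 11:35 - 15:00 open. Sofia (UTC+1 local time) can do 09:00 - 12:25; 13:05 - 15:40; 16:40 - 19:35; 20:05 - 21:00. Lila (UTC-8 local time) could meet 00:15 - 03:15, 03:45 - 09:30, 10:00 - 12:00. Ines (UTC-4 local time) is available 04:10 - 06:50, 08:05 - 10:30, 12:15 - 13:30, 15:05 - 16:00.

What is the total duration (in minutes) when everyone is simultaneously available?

Bianca in UTC: 09:30-11:45, 12:40-15:50, 16:35-20:00 (add 5h to convert from UTC-5).
Sofia in UTC: 08:00-11:25, 12:05-14:40, 15:40-18:35, 19:05-20:00 (subtract 1h to convert from UTC+1).
Lila in UTC: 08:15-11:15, 11:45-17:30, 18:00-20:00 (add 8h to convert from UTC-8).
Ines in UTC: 08:10-10:50, 12:05-14:30, 16:15-17:30, 19:05-20:00 (add 4h to convert from UTC-4).
Bianca ∩ Sofia: 09:30-11:25, 12:40-14:40, 15:40-15:50, 16:35-18:35, 19:05-20:00.
Bianca ∩ Sofia ∩ Lila: 09:30-11:15, 12:40-14:40, 15:40-15:50, 16:35-17:30, 18:00-18:35, 19:05-20:00.
Bianca ∩ Sofia ∩ Lila ∩ Ines: 09:30-10:50, 12:40-14:30, 16:35-17:30, 19:05-20:00.
Summing the common windows: 80 + 110 + 55 + 55 = 300 minutes.

300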